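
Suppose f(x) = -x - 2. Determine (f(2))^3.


f(2) = -4
(-4)^3 = -64

-64


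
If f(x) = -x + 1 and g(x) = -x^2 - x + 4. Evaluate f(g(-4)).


g(-4) = -8
f(-8) = 9

9


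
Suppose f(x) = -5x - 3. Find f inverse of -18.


Solve -5x - 3 = -18
x = (-18 + 3) / (-5) = 3

3


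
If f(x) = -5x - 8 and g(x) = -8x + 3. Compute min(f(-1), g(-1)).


f(-1) = -3
g(-1) = 11
min = -3

-3


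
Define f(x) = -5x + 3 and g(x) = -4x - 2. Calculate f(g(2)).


g(2) = -10
f(-10) = 53

53


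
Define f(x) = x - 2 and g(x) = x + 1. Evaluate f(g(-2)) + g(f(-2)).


f(g(-2)) = -3
g(f(-2)) = -3
Sum = -6

-6


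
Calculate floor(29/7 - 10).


29/7 = 4.1429
4.1429 - 10 = -5.8571
floor(-5.8571) = -6

-6


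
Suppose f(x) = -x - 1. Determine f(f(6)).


6


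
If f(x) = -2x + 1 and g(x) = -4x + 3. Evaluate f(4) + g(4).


-20


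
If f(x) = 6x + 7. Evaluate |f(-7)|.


f(-7) = -35
|-35| = 35

35


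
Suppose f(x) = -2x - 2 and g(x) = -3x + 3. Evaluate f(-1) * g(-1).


0


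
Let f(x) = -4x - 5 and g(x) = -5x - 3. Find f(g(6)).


g(6) = -33
f(-33) = 127

127


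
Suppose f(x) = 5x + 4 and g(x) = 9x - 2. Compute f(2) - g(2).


-2


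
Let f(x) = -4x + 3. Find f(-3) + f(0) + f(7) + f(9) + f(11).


f(-3) = 15
f(0) = 3
f(7) = -25
f(9) = -33
f(11) = -41
Sum = -81

-81


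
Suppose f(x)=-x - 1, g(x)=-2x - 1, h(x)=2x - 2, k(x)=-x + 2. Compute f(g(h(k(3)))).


-8


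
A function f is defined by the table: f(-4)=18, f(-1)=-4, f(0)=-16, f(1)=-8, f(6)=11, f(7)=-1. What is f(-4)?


Reading from the table at x = -4

18


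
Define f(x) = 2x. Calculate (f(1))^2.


f(1) = 2
(2)^2 = 4

4


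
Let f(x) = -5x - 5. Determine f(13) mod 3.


f(13) = -70
-70 mod 3 = 2

2


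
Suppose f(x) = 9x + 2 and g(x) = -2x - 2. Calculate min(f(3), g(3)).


f(3) = 29
g(3) = -8
min = -8

-8


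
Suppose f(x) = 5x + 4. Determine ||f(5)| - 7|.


f(5) = 29
|29| = 29
|29 - 7| = 22

22


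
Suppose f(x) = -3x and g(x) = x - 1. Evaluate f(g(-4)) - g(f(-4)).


4


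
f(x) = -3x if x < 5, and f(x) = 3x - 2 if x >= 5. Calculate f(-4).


12


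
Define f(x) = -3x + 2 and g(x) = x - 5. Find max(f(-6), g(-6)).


f(-6) = 20
g(-6) = -11
max = 20

20


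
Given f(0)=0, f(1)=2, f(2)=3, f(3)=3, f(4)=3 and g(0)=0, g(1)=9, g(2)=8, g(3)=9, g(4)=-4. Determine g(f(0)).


f(0) = 0
g(0) = 0

0


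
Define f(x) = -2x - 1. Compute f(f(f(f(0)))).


f(0) = -1
f(-1) = 1
f(1) = -3
f(-3) = 5

5


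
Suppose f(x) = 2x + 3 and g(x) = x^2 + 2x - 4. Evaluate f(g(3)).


g(3) = 11
f(11) = 25

25


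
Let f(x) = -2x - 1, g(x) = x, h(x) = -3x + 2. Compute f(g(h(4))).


h(4) = -10
g(-10) = -10
f(-10) = 19

19


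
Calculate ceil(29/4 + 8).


16


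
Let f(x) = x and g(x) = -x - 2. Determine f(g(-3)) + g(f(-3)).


2


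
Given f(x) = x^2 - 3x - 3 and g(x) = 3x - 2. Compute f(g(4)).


67


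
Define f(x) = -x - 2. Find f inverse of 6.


Solve -x - 2 = 6
x = (6 + 2) / (-1) = -8

-8


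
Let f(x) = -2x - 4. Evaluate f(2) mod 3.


f(2) = -8
-8 mod 3 = 1

1


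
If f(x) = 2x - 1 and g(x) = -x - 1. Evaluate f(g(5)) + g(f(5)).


f(g(5)) = -13
g(f(5)) = -10
Sum = -23

-23


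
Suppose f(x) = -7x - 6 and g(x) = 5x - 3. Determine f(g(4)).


g(4) = 17
f(17) = -125

-125


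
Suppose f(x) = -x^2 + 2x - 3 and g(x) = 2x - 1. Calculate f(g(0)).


g(0) = -1
f(-1) = (-1)*(-1)^2 + 2*(-1) - 3 = -6

-6


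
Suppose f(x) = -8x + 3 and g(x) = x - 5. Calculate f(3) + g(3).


f(3) = -21
g(3) = -2
Sum = -23

-23


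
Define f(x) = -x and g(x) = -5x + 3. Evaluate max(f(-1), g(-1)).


8


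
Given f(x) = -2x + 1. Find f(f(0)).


f(0) = 1
f(1) = -1

-1


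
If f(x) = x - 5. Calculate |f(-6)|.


f(-6) = -11
|-11| = 11

11


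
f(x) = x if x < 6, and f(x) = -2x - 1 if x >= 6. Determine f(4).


4 satisfies x < 6
f(4) = 4

4


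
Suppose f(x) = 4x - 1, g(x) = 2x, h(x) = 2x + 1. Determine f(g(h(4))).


h(4) = 9
g(9) = 18
f(18) = 71

71


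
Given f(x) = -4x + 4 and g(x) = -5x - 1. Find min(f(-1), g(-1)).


f(-1) = 8
g(-1) = 4
min = 4

4


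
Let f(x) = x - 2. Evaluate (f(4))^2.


f(4) = 2
(2)^2 = 4

4


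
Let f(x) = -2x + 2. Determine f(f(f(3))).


-18


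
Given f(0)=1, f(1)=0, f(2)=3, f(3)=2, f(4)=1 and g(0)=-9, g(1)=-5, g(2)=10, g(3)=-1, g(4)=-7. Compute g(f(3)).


f(3) = 2
g(2) = 10

10


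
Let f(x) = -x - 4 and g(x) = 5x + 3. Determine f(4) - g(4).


f(4) = -8
g(4) = 23
Difference = -31

-31


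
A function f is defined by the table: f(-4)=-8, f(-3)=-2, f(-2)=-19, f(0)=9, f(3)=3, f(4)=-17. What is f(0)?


Reading from the table at x = 0

9


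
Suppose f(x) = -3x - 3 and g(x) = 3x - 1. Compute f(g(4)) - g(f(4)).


f(g(4)) = -36
g(f(4)) = -46
Difference = 10

10


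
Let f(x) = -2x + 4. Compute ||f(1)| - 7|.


f(1) = 2
|2| = 2
|2 - 7| = 5

5


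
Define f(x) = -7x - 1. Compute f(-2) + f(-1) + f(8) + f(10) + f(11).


f(-2) = 13
f(-1) = 6
f(8) = -57
f(10) = -71
f(11) = -78
Sum = -187

-187


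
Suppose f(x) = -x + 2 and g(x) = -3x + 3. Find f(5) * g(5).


f(5) = -3
g(5) = -12
Product = 36

36


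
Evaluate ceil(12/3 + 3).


12/3 = 4
4 + 3 = 7
ceil(7) = 7

7


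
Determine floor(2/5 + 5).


5


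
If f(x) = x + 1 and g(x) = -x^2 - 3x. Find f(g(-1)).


3


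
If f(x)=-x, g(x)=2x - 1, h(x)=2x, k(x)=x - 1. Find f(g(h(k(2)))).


k(2) = 1
h(1) = 2
g(2) = 3
f(3) = -3

-3


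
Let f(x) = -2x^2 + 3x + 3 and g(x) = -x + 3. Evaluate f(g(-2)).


g(-2) = 5
f(5) = (-2)*(5)^2 + 3*(5) + 3 = -32

-32


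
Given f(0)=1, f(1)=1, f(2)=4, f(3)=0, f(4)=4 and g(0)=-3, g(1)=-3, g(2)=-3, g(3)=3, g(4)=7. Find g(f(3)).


-3


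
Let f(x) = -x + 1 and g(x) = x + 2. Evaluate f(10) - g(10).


-21


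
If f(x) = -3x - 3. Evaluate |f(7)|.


24


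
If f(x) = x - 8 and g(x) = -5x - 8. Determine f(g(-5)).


9


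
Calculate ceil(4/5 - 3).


4/5 = 0.8
0.8 - 3 = -2.2
ceil(-2.2) = -2

-2


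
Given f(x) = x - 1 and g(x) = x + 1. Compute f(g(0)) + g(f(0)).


0


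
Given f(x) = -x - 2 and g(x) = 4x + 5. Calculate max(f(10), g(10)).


f(10) = -12
g(10) = 45
max = 45

45


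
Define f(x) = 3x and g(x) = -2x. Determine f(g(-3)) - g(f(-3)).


f(g(-3)) = 18
g(f(-3)) = 18
Difference = 0

0


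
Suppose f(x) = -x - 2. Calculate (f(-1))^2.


f(-1) = -1
(-1)^2 = 1

1


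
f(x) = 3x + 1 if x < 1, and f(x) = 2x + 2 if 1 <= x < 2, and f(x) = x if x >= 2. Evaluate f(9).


9 satisfies x >= 2
f(9) = 9

9


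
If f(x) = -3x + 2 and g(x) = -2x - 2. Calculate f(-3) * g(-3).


f(-3) = 11
g(-3) = 4
Product = 44

44


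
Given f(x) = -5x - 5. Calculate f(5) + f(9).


-80


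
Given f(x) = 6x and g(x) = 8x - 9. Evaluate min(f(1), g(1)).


f(1) = 6
g(1) = -1
min = -1

-1


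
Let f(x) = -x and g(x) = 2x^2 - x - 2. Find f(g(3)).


-13


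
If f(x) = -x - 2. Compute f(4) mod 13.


f(4) = -6
-6 mod 13 = 7

7


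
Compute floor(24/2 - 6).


24/2 = 12
12 - 6 = 6
floor(6) = 6

6


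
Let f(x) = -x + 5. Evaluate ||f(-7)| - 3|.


9


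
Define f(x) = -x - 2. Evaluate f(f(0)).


f(0) = -2
f(-2) = 0

0


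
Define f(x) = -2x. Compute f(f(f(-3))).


f(-3) = 6
f(6) = -12
f(-12) = 24

24


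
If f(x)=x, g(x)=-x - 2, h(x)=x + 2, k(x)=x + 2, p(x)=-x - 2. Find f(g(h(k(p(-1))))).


-5


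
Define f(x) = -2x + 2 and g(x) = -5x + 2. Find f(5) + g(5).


f(5) = -8
g(5) = -23
Sum = -31

-31


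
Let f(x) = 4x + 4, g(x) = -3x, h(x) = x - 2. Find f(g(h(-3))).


64


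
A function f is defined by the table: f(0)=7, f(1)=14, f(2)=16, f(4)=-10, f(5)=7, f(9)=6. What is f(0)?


Reading from the table at x = 0

7


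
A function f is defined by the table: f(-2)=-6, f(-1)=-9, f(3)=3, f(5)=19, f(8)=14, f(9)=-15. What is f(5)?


19


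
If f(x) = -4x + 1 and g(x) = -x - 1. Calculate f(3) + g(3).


f(3) = -11
g(3) = -4
Sum = -15

-15


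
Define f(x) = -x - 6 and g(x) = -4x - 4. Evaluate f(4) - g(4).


f(4) = -10
g(4) = -20
Difference = 10

10


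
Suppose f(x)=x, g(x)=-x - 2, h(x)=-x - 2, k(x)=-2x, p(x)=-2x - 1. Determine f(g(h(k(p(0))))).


2


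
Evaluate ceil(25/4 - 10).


25/4 = 6.25
6.25 - 10 = -3.75
ceil(-3.75) = -3

-3


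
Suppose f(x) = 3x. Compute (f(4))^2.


f(4) = 12
(12)^2 = 144

144


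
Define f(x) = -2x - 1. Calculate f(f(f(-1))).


f(-1) = 1
f(1) = -3
f(-3) = 5

5


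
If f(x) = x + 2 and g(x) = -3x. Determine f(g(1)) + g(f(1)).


-10


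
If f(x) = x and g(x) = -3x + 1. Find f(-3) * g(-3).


f(-3) = -3
g(-3) = 10
Product = -30

-30


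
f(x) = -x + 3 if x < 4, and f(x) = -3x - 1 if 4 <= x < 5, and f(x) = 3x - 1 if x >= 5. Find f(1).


2


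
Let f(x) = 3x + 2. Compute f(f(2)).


26


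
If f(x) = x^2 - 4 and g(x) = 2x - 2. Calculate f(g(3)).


g(3) = 4
f(4) = 1*(4)^2 - 4 = 12

12


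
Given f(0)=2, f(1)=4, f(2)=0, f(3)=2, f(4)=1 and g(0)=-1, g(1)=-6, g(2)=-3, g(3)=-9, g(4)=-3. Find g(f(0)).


-3


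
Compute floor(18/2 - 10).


18/2 = 9
9 - 10 = -1
floor(-1) = -1

-1


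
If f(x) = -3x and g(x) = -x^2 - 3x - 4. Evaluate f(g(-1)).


g(-1) = -2
f(-2) = 6

6


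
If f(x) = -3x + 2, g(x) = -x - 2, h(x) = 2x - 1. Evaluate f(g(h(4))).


h(4) = 7
g(7) = -9
f(-9) = 29

29


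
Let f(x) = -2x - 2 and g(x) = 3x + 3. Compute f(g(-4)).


g(-4) = -9
f(-9) = 16

16


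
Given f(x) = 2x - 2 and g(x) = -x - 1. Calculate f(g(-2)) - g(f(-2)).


-5


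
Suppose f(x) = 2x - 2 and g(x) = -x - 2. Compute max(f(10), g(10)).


f(10) = 18
g(10) = -12
max = 18

18


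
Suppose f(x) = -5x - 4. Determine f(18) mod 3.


f(18) = -94
-94 mod 3 = 2

2


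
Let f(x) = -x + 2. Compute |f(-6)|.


8


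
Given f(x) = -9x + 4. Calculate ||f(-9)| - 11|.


74


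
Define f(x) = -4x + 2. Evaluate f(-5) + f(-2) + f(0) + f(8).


4


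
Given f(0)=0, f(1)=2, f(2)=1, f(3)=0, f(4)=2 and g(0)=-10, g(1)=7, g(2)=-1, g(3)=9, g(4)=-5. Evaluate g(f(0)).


f(0) = 0
g(0) = -10

-10


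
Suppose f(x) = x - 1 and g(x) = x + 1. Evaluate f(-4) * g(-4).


f(-4) = -5
g(-4) = -3
Product = 15

15


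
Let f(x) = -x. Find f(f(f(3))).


f(3) = -3
f(-3) = 3
f(3) = -3

-3


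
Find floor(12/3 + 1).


12/3 = 4
4 + 1 = 5
floor(5) = 5

5


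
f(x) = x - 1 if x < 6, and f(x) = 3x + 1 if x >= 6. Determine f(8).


8 satisfies x >= 6
f(8) = 25

25


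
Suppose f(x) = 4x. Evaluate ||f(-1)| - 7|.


f(-1) = -4
|-4| = 4
|4 - 7| = 3

3


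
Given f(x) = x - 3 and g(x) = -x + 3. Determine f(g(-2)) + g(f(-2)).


f(g(-2)) = 2
g(f(-2)) = 8
Sum = 10

10


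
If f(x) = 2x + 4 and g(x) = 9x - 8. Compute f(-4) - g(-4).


f(-4) = -4
g(-4) = -44
Difference = 40

40


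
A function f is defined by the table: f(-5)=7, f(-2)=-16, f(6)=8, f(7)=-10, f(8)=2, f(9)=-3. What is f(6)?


Reading from the table at x = 6

8


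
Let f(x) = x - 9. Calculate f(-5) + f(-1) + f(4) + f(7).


f(-5) = -14
f(-1) = -10
f(4) = -5
f(7) = -2
Sum = -31

-31


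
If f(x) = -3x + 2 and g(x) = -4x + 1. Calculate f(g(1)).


g(1) = -3
f(-3) = 11

11


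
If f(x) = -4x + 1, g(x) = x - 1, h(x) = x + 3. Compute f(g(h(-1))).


h(-1) = 2
g(2) = 1
f(1) = -3

-3


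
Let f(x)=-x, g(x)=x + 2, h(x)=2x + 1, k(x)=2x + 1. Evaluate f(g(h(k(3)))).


k(3) = 7
h(7) = 15
g(15) = 17
f(17) = -17

-17


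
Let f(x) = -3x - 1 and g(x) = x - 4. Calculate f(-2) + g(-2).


-1


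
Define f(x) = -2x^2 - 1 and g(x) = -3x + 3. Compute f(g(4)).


g(4) = -9
f(-9) = (-2)*(-9)^2 - 1 = -163

-163


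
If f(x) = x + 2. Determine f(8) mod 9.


f(8) = 10
10 mod 9 = 1

1


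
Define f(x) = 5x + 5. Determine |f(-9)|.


f(-9) = -40
|-40| = 40

40


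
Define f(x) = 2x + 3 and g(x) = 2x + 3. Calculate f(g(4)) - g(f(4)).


f(g(4)) = 25
g(f(4)) = 25
Difference = 0

0


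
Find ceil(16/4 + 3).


16/4 = 4
4 + 3 = 7
ceil(7) = 7

7


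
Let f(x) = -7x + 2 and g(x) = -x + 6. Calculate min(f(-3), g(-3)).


f(-3) = 23
g(-3) = 9
min = 9

9


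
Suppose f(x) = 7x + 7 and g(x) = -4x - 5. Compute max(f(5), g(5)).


f(5) = 42
g(5) = -25
max = 42

42


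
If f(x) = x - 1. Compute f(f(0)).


f(0) = -1
f(-1) = -2

-2


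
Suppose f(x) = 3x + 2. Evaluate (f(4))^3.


f(4) = 14
(14)^3 = 2744

2744


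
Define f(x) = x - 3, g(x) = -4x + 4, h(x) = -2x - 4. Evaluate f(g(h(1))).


h(1) = -6
g(-6) = 28
f(28) = 25

25


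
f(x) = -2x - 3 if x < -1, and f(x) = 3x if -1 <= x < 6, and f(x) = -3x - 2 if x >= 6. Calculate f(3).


3 satisfies -1 <= x < 6
f(3) = 9

9


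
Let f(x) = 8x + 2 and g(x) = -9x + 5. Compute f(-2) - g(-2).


f(-2) = -14
g(-2) = 23
Difference = -37

-37


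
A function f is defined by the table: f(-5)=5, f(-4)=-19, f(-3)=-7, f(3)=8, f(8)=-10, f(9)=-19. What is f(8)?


-10


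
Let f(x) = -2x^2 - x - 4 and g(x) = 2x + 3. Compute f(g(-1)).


g(-1) = 1
f(1) = (-2)*(1)^2 - 1*(1) - 4 = -7

-7


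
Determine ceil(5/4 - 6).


5/4 = 1.25
1.25 - 6 = -4.75
ceil(-4.75) = -4

-4


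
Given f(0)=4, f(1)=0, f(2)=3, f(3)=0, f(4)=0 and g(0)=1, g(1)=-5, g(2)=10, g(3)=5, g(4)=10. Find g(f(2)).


f(2) = 3
g(3) = 5

5


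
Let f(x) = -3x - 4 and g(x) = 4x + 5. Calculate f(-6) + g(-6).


-5


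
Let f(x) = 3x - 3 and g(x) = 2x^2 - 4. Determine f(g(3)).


g(3) = 14
f(14) = 39

39


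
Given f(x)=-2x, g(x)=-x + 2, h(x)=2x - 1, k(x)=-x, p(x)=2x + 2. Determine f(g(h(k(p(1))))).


-22


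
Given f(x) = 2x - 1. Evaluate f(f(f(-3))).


f(-3) = -7
f(-7) = -15
f(-15) = -31

-31


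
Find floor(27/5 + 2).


7


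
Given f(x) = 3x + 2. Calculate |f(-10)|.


28


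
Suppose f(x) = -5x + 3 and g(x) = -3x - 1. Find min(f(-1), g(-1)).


f(-1) = 8
g(-1) = 2
min = 2

2


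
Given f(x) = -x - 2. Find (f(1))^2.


f(1) = -3
(-3)^2 = 9

9


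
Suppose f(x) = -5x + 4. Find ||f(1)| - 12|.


11


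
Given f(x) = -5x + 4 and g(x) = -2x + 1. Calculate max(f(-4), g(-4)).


f(-4) = 24
g(-4) = 9
max = 24

24


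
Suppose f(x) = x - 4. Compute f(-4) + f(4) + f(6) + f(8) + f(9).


f(-4) = -8
f(4) = 0
f(6) = 2
f(8) = 4
f(9) = 5
Sum = 3

3


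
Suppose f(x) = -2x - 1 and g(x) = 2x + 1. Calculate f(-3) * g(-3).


f(-3) = 5
g(-3) = -5
Product = -25

-25


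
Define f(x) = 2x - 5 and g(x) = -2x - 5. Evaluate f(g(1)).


-19


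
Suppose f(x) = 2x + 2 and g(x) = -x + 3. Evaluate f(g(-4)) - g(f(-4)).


f(g(-4)) = 16
g(f(-4)) = 9
Difference = 7

7


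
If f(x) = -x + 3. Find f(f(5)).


f(5) = -2
f(-2) = 5

5


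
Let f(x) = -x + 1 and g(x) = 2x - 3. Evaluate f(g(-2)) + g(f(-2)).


f(g(-2)) = 8
g(f(-2)) = 3
Sum = 11

11


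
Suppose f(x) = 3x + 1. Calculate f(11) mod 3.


f(11) = 34
34 mod 3 = 1

1


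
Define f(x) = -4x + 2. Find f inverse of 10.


-2


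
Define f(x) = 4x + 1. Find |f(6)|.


f(6) = 25
|25| = 25

25


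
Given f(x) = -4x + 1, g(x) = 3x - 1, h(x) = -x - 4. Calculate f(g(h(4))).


h(4) = -8
g(-8) = -25
f(-25) = 101

101


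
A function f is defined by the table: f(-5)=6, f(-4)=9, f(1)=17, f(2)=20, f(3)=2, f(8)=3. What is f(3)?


Reading from the table at x = 3

2


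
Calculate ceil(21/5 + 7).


21/5 = 4.2
4.2 + 7 = 11.2
ceil(11.2) = 12

12


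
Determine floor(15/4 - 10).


15/4 = 3.75
3.75 - 10 = -6.25
floor(-6.25) = -7

-7


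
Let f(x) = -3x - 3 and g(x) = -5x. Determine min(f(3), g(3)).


f(3) = -12
g(3) = -15
min = -15

-15


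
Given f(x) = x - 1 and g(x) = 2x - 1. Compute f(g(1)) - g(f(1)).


f(g(1)) = 0
g(f(1)) = -1
Difference = 1

1


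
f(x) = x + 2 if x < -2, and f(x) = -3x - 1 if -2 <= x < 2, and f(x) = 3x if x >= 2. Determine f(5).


5 satisfies x >= 2
f(5) = 15

15


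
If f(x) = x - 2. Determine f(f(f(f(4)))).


f(4) = 2
f(2) = 0
f(0) = -2
f(-2) = -4

-4


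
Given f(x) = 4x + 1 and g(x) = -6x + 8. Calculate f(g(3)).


-39


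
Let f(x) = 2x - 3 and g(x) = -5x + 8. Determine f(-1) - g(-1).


f(-1) = -5
g(-1) = 13
Difference = -18

-18


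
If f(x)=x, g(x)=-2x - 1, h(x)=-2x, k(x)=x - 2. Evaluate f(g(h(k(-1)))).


k(-1) = -3
h(-3) = 6
g(6) = -13
f(-13) = -13

-13


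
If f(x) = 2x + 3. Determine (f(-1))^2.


f(-1) = 1
(1)^2 = 1

1


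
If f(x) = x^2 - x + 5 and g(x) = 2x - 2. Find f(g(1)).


5


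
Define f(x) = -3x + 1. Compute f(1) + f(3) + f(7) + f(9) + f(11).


f(1) = -2
f(3) = -8
f(7) = -20
f(9) = -26
f(11) = -32
Sum = -88

-88


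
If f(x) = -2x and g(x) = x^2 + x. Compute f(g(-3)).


g(-3) = 6
f(6) = -12

-12


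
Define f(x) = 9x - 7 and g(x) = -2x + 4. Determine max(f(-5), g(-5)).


f(-5) = -52
g(-5) = 14
max = 14

14


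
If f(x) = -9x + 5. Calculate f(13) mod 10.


f(13) = -112
-112 mod 10 = 8

8


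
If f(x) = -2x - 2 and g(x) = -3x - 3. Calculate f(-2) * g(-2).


f(-2) = 2
g(-2) = 3
Product = 6

6


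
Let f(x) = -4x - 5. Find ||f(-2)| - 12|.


f(-2) = 3
|3| = 3
|3 - 12| = 9

9


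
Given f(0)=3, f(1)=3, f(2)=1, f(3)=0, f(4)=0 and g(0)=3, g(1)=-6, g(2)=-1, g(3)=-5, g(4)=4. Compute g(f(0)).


f(0) = 3
g(3) = -5

-5


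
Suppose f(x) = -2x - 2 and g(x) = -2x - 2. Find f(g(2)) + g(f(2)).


f(g(2)) = 10
g(f(2)) = 10
Sum = 20

20


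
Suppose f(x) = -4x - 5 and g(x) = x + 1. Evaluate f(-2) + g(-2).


f(-2) = 3
g(-2) = -1
Sum = 2

2


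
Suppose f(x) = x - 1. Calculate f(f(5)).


f(5) = 4
f(4) = 3

3


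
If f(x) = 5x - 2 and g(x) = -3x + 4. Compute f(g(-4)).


g(-4) = 16
f(16) = 78

78


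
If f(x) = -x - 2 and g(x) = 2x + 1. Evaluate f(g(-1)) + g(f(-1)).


-2


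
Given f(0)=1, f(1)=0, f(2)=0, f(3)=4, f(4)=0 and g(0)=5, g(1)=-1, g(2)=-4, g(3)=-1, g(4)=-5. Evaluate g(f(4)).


f(4) = 0
g(0) = 5

5


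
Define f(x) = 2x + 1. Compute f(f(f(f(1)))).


f(1) = 3
f(3) = 7
f(7) = 15
f(15) = 31

31


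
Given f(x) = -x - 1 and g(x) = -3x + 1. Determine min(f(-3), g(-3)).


f(-3) = 2
g(-3) = 10
min = 2

2


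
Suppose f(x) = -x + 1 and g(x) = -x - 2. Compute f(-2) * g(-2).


0


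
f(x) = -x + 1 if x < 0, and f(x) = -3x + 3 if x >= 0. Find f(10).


10 satisfies x >= 0
f(10) = -27

-27


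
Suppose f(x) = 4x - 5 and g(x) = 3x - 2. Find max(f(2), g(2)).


f(2) = 3
g(2) = 4
max = 4

4


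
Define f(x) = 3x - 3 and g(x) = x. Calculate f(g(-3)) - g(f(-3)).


f(g(-3)) = -12
g(f(-3)) = -12
Difference = 0

0


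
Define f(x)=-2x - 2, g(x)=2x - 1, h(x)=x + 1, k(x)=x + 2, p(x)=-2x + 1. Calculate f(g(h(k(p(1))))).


p(1) = -1
k(-1) = 1
h(1) = 2
g(2) = 3
f(3) = -8

-8


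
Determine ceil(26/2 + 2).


15


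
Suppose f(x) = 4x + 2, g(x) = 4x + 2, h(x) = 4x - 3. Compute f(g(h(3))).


h(3) = 9
g(9) = 38
f(38) = 154

154


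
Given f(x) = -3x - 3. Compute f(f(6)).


f(6) = -21
f(-21) = 60

60


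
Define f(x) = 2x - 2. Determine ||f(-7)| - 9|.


f(-7) = -16
|-16| = 16
|16 - 9| = 7

7


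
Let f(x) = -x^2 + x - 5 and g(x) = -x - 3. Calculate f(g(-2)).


g(-2) = -1
f(-1) = (-1)*(-1)^2 + 1*(-1) - 5 = -7

-7


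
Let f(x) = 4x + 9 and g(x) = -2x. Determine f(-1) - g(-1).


f(-1) = 5
g(-1) = 2
Difference = 3

3


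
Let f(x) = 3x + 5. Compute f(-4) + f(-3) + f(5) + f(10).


44


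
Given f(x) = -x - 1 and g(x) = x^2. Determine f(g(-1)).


g(-1) = 1
f(1) = -2

-2


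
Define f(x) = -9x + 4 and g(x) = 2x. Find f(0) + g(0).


f(0) = 4
g(0) = 0
Sum = 4

4


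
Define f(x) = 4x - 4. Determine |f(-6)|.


f(-6) = -28
|-28| = 28

28


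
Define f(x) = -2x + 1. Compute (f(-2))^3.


f(-2) = 5
(5)^3 = 125

125


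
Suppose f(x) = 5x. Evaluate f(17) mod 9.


f(17) = 85
85 mod 9 = 4

4


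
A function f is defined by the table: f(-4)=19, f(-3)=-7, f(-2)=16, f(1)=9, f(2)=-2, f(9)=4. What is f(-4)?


Reading from the table at x = -4

19


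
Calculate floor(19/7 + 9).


19/7 = 2.7143
2.7143 + 9 = 11.7143
floor(11.7143) = 11

11


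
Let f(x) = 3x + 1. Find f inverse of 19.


Solve 3x + 1 = 19
x = (19 - 1) / 3 = 6

6


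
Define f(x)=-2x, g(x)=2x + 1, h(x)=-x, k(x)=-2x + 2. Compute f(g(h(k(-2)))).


k(-2) = 6
h(6) = -6
g(-6) = -11
f(-11) = 22

22


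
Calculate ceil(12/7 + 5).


12/7 = 1.7143
1.7143 + 5 = 6.7143
ceil(6.7143) = 7

7


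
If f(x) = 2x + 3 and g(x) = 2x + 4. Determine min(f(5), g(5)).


f(5) = 13
g(5) = 14
min = 13

13


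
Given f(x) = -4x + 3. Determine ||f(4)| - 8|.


f(4) = -13
|-13| = 13
|13 - 8| = 5

5


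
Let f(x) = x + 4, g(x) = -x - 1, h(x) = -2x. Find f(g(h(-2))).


h(-2) = 4
g(4) = -5
f(-5) = -1

-1


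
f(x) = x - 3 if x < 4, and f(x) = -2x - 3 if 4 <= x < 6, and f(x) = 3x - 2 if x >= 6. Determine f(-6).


-6 satisfies x < 4
f(-6) = -9

-9


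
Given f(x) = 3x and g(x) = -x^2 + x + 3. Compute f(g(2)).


g(2) = 1
f(1) = 3

3


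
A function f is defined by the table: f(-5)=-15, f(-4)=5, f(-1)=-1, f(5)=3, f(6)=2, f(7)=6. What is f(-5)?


Reading from the table at x = -5

-15


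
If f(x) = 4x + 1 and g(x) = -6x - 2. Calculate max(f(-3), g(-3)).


f(-3) = -11
g(-3) = 16
max = 16

16


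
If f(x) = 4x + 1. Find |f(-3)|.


f(-3) = -11
|-11| = 11

11


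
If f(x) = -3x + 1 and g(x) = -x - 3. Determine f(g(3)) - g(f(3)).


f(g(3)) = 19
g(f(3)) = 5
Difference = 14

14


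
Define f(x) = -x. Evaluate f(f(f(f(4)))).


4


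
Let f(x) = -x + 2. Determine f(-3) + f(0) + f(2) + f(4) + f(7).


f(-3) = 5
f(0) = 2
f(2) = 0
f(4) = -2
f(7) = -5
Sum = 0

0


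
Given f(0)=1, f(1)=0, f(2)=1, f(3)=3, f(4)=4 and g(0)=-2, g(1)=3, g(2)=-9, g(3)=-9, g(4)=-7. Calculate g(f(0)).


3


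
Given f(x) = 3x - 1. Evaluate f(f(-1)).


f(-1) = -4
f(-4) = -13

-13


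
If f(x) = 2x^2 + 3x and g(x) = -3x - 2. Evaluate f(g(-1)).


5


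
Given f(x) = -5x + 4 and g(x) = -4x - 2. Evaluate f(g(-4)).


g(-4) = 14
f(14) = -66

-66


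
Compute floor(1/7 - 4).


1/7 = 0.1429
0.1429 - 4 = -3.8571
floor(-3.8571) = -4

-4


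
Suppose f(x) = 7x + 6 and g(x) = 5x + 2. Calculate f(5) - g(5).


f(5) = 41
g(5) = 27
Difference = 14

14


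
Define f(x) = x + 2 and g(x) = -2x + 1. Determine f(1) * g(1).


f(1) = 3
g(1) = -1
Product = -3

-3


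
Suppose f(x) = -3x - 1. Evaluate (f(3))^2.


100


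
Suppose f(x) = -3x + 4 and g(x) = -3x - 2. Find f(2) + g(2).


-10


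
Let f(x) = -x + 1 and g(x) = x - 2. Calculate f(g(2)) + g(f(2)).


-2


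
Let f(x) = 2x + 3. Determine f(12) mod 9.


f(12) = 27
27 mod 9 = 0

0


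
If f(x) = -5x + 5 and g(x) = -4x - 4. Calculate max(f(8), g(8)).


-35


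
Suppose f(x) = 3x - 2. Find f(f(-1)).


f(-1) = -5
f(-5) = -17

-17


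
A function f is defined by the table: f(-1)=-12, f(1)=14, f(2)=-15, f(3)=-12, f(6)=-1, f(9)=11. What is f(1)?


14


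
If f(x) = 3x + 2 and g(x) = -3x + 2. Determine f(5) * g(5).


f(5) = 17
g(5) = -13
Product = -221

-221


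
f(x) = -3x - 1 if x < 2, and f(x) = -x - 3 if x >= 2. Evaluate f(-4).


11


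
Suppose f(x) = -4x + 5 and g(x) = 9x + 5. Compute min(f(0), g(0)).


f(0) = 5
g(0) = 5
min = 5

5


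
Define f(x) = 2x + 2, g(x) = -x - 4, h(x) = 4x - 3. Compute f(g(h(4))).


h(4) = 13
g(13) = -17
f(-17) = -32

-32


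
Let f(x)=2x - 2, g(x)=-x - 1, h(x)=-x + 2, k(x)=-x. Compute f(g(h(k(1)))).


k(1) = -1
h(-1) = 3
g(3) = -4
f(-4) = -10

-10


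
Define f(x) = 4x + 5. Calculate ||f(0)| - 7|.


f(0) = 5
|5| = 5
|5 - 7| = 2

2


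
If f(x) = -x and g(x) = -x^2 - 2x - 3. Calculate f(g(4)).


g(4) = -27
f(-27) = 27

27


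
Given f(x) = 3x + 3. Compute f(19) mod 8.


f(19) = 60
60 mod 8 = 4

4


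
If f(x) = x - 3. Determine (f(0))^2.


9


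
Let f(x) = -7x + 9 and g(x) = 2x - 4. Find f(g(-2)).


g(-2) = -8
f(-8) = 65

65


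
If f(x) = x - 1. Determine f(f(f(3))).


f(3) = 2
f(2) = 1
f(1) = 0

0


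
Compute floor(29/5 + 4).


29/5 = 5.8
5.8 + 4 = 9.8
floor(9.8) = 9

9


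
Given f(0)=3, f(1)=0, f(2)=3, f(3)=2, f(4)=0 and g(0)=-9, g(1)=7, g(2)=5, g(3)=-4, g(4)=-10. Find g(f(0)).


f(0) = 3
g(3) = -4

-4


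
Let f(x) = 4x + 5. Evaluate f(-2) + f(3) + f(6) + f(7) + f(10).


f(-2) = -3
f(3) = 17
f(6) = 29
f(7) = 33
f(10) = 45
Sum = 121

121


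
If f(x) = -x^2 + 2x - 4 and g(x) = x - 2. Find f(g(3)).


-3


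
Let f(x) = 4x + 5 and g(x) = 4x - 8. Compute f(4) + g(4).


f(4) = 21
g(4) = 8
Sum = 29

29


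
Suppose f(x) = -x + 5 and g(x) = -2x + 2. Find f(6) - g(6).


f(6) = -1
g(6) = -10
Difference = 9

9


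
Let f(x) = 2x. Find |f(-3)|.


6


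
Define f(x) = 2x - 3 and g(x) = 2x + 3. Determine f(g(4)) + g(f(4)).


f(g(4)) = 19
g(f(4)) = 13
Sum = 32

32


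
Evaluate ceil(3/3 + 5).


3/3 = 1
1 + 5 = 6
ceil(6) = 6

6


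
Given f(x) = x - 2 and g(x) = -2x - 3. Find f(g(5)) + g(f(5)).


f(g(5)) = -15
g(f(5)) = -9
Sum = -24

-24


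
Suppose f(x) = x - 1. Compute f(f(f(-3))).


f(-3) = -4
f(-4) = -5
f(-5) = -6

-6


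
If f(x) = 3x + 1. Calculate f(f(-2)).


f(-2) = -5
f(-5) = -14

-14


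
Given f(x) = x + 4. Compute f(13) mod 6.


f(13) = 17
17 mod 6 = 5

5


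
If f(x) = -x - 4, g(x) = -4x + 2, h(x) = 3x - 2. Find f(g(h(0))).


-14


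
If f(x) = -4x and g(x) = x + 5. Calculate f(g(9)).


g(9) = 14
f(14) = -56

-56


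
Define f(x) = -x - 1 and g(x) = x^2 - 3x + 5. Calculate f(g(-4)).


g(-4) = 33
f(33) = -34

-34


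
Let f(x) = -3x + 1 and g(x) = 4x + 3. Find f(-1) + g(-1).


f(-1) = 4
g(-1) = -1
Sum = 3

3


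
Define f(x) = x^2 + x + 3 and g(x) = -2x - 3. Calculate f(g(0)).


g(0) = -3
f(-3) = 1*(-3)^2 + 1*(-3) + 3 = 9

9


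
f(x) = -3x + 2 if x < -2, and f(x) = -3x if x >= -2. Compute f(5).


5 satisfies x >= -2
f(5) = -15

-15


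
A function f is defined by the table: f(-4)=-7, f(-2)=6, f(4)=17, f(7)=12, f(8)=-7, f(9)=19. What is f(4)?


Reading from the table at x = 4

17


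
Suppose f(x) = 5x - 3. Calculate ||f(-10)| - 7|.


46


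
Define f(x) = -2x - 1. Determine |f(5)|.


f(5) = -11
|-11| = 11

11


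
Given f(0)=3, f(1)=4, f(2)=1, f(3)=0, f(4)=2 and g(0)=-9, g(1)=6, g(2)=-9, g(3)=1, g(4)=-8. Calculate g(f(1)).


f(1) = 4
g(4) = -8

-8


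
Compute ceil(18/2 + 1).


18/2 = 9
9 + 1 = 10
ceil(10) = 10

10


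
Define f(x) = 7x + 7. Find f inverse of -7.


Solve 7x + 7 = -7
x = (-7 - 7) / 7 = -2

-2


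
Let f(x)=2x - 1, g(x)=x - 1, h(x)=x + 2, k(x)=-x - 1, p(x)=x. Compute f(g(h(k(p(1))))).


-3


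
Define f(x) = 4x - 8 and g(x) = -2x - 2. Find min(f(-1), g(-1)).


f(-1) = -12
g(-1) = 0
min = -12

-12


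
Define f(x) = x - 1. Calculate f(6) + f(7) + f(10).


20


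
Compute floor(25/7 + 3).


25/7 = 3.5714
3.5714 + 3 = 6.5714
floor(6.5714) = 6

6


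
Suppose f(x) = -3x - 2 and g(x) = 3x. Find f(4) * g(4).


f(4) = -14
g(4) = 12
Product = -168

-168


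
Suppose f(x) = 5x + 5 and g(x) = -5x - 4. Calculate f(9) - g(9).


f(9) = 50
g(9) = -49
Difference = 99

99


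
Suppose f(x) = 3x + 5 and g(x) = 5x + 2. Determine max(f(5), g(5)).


f(5) = 20
g(5) = 27
max = 27

27


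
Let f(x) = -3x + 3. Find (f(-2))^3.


f(-2) = 9
(9)^3 = 729

729


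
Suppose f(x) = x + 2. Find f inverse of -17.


Solve x + 2 = -17
x = (-17 - 2) / 1 = -19

-19


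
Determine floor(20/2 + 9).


20/2 = 10
10 + 9 = 19
floor(19) = 19

19


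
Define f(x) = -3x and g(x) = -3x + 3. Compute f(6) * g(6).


270


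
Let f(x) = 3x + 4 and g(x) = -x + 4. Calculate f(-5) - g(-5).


f(-5) = -11
g(-5) = 9
Difference = -20

-20


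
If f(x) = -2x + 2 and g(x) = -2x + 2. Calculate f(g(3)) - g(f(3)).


f(g(3)) = 10
g(f(3)) = 10
Difference = 0

0


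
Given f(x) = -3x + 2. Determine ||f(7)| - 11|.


f(7) = -19
|-19| = 19
|19 - 11| = 8

8


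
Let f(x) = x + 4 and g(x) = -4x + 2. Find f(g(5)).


g(5) = -18
f(-18) = -14

-14


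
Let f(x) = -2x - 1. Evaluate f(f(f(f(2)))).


37


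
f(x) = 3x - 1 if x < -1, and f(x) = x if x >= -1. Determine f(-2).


-2 satisfies x < -1
f(-2) = -7

-7


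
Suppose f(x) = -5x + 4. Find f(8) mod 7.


f(8) = -36
-36 mod 7 = 6

6


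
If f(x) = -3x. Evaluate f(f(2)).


f(2) = -6
f(-6) = 18

18


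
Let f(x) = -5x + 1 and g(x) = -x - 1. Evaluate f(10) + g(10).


f(10) = -49
g(10) = -11
Sum = -60

-60


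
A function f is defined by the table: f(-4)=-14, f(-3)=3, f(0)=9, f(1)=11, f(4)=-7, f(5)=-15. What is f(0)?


9


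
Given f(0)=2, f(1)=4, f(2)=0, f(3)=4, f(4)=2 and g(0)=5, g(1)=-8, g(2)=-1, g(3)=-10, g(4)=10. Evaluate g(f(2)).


f(2) = 0
g(0) = 5

5


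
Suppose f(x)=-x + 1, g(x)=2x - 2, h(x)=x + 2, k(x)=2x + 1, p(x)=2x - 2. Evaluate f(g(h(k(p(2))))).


-11


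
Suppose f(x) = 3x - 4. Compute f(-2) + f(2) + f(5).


3


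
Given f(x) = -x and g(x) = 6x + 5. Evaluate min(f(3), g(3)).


f(3) = -3
g(3) = 23
min = -3

-3


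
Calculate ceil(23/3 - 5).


23/3 = 7.6667
7.6667 - 5 = 2.6667
ceil(2.6667) = 3

3


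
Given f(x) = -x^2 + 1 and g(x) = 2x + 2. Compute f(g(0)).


g(0) = 2
f(2) = (-1)*(2)^2 + 1 = -3

-3


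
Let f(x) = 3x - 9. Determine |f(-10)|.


f(-10) = -39
|-39| = 39

39


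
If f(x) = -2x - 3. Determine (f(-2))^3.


f(-2) = 1
(1)^3 = 1

1


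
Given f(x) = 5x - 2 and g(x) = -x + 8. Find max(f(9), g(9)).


43


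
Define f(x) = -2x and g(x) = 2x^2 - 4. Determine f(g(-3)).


g(-3) = 14
f(14) = -28

-28


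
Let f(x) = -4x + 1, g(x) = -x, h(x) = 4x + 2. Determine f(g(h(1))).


h(1) = 6
g(6) = -6
f(-6) = 25

25


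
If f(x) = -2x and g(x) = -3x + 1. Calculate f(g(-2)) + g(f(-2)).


-25


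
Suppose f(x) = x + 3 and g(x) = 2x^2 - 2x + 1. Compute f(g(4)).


28


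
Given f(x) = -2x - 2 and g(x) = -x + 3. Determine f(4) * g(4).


f(4) = -10
g(4) = -1
Product = 10

10


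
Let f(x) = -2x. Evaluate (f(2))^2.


f(2) = -4
(-4)^2 = 16

16


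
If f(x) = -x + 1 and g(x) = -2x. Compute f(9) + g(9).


-26


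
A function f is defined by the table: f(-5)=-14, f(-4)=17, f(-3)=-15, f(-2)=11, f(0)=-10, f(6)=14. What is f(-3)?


Reading from the table at x = -3

-15


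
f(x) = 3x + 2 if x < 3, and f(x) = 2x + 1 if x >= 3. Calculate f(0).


0 satisfies x < 3
f(0) = 2

2


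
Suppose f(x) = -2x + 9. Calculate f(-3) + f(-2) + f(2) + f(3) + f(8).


f(-3) = 15
f(-2) = 13
f(2) = 5
f(3) = 3
f(8) = -7
Sum = 29

29


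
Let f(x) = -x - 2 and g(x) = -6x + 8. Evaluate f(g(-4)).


-34


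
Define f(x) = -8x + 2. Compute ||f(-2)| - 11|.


f(-2) = 18
|18| = 18
|18 - 11| = 7

7


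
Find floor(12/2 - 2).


12/2 = 6
6 - 2 = 4
floor(4) = 4

4


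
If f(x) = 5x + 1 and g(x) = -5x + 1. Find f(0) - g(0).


f(0) = 1
g(0) = 1
Difference = 0

0


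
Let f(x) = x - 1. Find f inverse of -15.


Solve x - 1 = -15
x = (-15 + 1) / 1 = -14

-14


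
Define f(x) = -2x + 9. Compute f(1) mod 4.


f(1) = 7
7 mod 4 = 3

3


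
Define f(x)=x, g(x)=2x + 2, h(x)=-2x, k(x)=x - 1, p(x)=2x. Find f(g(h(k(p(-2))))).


22


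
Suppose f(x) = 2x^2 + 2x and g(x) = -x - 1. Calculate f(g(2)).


g(2) = -3
f(-3) = 2*(-3)^2 + 2*(-3) = 12

12


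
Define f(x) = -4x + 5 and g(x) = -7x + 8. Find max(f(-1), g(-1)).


f(-1) = 9
g(-1) = 15
max = 15

15


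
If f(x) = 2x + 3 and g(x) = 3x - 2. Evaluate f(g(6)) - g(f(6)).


-8


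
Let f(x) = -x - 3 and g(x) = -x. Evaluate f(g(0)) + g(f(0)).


0


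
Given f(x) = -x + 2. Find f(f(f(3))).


f(3) = -1
f(-1) = 3
f(3) = -1

-1


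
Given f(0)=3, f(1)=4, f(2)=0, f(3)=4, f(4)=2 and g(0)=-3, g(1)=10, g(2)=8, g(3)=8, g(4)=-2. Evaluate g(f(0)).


f(0) = 3
g(3) = 8

8


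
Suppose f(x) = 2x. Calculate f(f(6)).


f(6) = 12
f(12) = 24

24


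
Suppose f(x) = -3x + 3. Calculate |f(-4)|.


f(-4) = 15
|15| = 15

15


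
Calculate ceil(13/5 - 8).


13/5 = 2.6
2.6 - 8 = -5.4
ceil(-5.4) = -5

-5


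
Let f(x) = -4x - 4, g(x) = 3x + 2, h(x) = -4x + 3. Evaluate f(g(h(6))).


240


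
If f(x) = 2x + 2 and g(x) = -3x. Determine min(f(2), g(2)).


-6


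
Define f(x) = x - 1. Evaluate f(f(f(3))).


f(3) = 2
f(2) = 1
f(1) = 0

0


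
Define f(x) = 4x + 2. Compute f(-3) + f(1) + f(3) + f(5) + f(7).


f(-3) = -10
f(1) = 6
f(3) = 14
f(5) = 22
f(7) = 30
Sum = 62

62


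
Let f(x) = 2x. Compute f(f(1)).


f(1) = 2
f(2) = 4

4


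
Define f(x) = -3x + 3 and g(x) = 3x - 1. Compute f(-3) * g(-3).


f(-3) = 12
g(-3) = -10
Product = -120

-120


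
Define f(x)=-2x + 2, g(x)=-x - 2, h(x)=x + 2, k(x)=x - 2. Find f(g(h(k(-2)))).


k(-2) = -4
h(-4) = -2
g(-2) = 0
f(0) = 2

2


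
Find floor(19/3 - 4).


19/3 = 6.3333
6.3333 - 4 = 2.3333
floor(2.3333) = 2

2


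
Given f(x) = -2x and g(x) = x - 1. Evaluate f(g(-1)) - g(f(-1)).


f(g(-1)) = 4
g(f(-1)) = 1
Difference = 3

3


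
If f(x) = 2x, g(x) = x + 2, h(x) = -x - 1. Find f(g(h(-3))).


8


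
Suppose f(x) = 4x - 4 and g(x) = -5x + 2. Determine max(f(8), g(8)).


f(8) = 28
g(8) = -38
max = 28

28


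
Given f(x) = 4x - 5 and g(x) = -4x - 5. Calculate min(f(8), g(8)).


f(8) = 27
g(8) = -37
min = -37

-37


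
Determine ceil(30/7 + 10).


30/7 = 4.2857
4.2857 + 10 = 14.2857
ceil(14.2857) = 15

15


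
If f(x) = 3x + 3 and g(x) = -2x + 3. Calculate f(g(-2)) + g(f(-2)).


f(g(-2)) = 24
g(f(-2)) = 9
Sum = 33

33


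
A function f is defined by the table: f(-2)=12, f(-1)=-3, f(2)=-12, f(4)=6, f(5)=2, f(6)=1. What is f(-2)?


Reading from the table at x = -2

12


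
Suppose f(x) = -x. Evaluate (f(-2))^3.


f(-2) = 2
(2)^3 = 8

8


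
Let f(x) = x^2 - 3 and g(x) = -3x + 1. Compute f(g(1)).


g(1) = -2
f(-2) = 1*(-2)^2 - 3 = 1

1


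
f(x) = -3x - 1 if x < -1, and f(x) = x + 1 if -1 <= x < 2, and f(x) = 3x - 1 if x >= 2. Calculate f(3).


3 satisfies x >= 2
f(3) = 8

8


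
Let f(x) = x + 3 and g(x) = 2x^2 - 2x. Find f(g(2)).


g(2) = 4
f(4) = 7

7


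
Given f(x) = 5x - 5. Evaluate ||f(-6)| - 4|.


f(-6) = -35
|-35| = 35
|35 - 4| = 31

31


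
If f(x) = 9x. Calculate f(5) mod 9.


f(5) = 45
45 mod 9 = 0

0


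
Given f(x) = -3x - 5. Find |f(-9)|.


f(-9) = 22
|22| = 22

22


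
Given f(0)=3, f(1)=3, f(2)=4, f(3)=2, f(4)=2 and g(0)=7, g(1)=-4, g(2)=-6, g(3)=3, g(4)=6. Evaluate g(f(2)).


f(2) = 4
g(4) = 6

6


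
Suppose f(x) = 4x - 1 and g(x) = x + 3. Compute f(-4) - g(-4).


f(-4) = -17
g(-4) = -1
Difference = -16

-16


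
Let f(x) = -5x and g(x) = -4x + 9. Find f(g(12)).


g(12) = -39
f(-39) = 195

195


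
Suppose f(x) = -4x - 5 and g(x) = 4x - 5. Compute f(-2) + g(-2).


f(-2) = 3
g(-2) = -13
Sum = -10

-10


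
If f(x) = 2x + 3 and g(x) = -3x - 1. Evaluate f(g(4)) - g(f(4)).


f(g(4)) = -23
g(f(4)) = -34
Difference = 11

11


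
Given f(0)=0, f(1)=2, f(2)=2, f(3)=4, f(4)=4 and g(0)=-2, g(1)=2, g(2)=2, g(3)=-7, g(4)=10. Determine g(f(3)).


f(3) = 4
g(4) = 10

10


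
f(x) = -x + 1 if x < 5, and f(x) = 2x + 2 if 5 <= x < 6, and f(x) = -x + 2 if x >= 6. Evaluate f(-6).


-6 satisfies x < 5
f(-6) = 7

7


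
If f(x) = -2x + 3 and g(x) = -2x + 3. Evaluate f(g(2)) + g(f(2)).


f(g(2)) = 5
g(f(2)) = 5
Sum = 10

10


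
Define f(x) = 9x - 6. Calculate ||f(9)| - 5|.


f(9) = 75
|75| = 75
|75 - 5| = 70

70


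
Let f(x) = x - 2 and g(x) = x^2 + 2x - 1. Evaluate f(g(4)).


g(4) = 23
f(23) = 21

21


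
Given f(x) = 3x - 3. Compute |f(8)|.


f(8) = 21
|21| = 21

21


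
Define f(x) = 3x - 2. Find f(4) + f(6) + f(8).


f(4) = 10
f(6) = 16
f(8) = 22
Sum = 48

48


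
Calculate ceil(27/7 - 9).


27/7 = 3.8571
3.8571 - 9 = -5.1429
ceil(-5.1429) = -5

-5


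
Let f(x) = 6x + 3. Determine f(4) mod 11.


f(4) = 27
27 mod 11 = 5

5


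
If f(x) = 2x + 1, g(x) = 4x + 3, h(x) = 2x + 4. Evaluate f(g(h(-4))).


h(-4) = -4
g(-4) = -13
f(-13) = -25

-25


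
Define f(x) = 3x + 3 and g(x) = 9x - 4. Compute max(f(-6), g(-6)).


f(-6) = -15
g(-6) = -58
max = -15

-15


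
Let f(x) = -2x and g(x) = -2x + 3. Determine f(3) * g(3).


f(3) = -6
g(3) = -3
Product = 18

18


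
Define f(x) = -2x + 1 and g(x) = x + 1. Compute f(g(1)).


g(1) = 2
f(2) = -3

-3


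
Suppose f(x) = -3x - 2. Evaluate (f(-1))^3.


f(-1) = 1
(1)^3 = 1

1


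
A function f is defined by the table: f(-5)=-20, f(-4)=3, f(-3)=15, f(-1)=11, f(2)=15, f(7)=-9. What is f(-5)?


-20


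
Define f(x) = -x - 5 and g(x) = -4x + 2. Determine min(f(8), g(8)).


f(8) = -13
g(8) = -30
min = -30

-30


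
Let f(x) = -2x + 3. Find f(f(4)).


f(4) = -5
f(-5) = 13

13


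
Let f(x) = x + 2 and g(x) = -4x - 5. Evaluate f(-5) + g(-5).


f(-5) = -3
g(-5) = 15
Sum = 12

12


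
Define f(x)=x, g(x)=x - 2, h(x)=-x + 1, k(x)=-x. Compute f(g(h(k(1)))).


k(1) = -1
h(-1) = 2
g(2) = 0
f(0) = 0

0


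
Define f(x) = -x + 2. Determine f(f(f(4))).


f(4) = -2
f(-2) = 4
f(4) = -2

-2


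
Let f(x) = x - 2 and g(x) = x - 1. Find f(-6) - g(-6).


f(-6) = -8
g(-6) = -7
Difference = -1

-1


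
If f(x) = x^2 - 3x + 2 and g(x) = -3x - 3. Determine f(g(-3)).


g(-3) = 6
f(6) = 1*(6)^2 - 3*(6) + 2 = 20

20


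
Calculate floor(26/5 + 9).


26/5 = 5.2
5.2 + 9 = 14.2
floor(14.2) = 14

14


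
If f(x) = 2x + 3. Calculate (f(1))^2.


f(1) = 5
(5)^2 = 25

25


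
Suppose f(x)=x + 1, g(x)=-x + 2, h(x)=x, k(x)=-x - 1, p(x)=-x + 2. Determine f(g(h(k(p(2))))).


p(2) = 0
k(0) = -1
h(-1) = -1
g(-1) = 3
f(3) = 4

4


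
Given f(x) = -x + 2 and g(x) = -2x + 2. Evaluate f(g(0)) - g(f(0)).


f(g(0)) = 0
g(f(0)) = -2
Difference = 2

2


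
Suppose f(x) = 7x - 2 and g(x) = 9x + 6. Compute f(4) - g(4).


f(4) = 26
g(4) = 42
Difference = -16

-16


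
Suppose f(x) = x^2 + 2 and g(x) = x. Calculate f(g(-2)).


6


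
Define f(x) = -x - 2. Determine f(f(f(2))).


f(2) = -4
f(-4) = 2
f(2) = -4

-4


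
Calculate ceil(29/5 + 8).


29/5 = 5.8
5.8 + 8 = 13.8
ceil(13.8) = 14

14


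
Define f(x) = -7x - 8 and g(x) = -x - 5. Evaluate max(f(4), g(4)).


f(4) = -36
g(4) = -9
max = -9

-9


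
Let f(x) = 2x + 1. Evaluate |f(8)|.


f(8) = 17
|17| = 17

17


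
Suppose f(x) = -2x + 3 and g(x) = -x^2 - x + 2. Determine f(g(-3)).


g(-3) = -4
f(-4) = 11

11


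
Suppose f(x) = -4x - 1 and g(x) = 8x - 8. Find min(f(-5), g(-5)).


f(-5) = 19
g(-5) = -48
min = -48

-48


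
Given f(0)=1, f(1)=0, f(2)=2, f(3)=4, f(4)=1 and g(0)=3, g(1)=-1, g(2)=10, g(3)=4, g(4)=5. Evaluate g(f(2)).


10
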